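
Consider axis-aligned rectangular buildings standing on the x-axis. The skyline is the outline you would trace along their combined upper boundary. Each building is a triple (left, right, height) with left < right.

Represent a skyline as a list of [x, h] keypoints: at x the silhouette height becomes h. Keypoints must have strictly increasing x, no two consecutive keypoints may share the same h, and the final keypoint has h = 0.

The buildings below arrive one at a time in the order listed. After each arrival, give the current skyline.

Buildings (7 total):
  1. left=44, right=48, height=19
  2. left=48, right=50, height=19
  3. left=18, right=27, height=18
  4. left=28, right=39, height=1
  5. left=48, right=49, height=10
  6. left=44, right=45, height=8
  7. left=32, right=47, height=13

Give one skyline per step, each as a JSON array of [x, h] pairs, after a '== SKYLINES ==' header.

== SKYLINES ==
[[44,19],[48,0]]
[[44,19],[50,0]]
[[18,18],[27,0],[44,19],[50,0]]
[[18,18],[27,0],[28,1],[39,0],[44,19],[50,0]]
[[18,18],[27,0],[28,1],[39,0],[44,19],[50,0]]
[[18,18],[27,0],[28,1],[39,0],[44,19],[50,0]]
[[18,18],[27,0],[28,1],[32,13],[44,19],[50,0]]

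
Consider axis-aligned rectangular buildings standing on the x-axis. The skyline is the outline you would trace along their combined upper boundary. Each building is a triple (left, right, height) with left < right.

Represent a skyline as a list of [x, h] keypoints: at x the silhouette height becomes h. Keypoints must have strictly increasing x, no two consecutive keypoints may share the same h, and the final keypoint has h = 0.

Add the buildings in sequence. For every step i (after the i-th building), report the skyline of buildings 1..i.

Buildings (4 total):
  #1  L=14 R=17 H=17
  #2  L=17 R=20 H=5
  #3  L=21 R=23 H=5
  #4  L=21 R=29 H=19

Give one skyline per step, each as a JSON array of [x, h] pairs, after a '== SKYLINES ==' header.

== SKYLINES ==
[[14,17],[17,0]]
[[14,17],[17,5],[20,0]]
[[14,17],[17,5],[20,0],[21,5],[23,0]]
[[14,17],[17,5],[20,0],[21,19],[29,0]]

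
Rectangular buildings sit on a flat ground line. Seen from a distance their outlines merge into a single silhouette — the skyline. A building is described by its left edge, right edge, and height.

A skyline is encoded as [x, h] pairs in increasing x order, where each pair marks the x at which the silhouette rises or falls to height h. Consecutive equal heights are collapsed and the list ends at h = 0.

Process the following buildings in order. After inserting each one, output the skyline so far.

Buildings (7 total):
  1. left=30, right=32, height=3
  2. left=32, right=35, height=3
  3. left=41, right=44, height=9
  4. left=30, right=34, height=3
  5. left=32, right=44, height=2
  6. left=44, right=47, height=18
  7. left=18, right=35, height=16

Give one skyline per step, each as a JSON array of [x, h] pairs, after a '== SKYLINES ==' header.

== SKYLINES ==
[[30,3],[32,0]]
[[30,3],[35,0]]
[[30,3],[35,0],[41,9],[44,0]]
[[30,3],[35,0],[41,9],[44,0]]
[[30,3],[35,2],[41,9],[44,0]]
[[30,3],[35,2],[41,9],[44,18],[47,0]]
[[18,16],[35,2],[41,9],[44,18],[47,0]]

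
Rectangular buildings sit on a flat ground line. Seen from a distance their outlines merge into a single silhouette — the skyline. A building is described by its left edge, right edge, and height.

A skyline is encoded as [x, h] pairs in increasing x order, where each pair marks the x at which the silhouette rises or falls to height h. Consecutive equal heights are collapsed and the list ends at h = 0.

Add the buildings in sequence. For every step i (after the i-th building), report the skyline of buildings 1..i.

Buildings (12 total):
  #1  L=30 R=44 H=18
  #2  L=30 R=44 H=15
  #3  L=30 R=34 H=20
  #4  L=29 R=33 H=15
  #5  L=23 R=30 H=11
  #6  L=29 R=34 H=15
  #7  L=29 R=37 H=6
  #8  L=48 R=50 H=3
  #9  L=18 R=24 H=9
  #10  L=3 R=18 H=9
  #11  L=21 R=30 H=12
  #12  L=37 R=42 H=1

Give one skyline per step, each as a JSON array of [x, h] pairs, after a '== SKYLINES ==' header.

== SKYLINES ==
[[30,18],[44,0]]
[[30,18],[44,0]]
[[30,20],[34,18],[44,0]]
[[29,15],[30,20],[34,18],[44,0]]
[[23,11],[29,15],[30,20],[34,18],[44,0]]
[[23,11],[29,15],[30,20],[34,18],[44,0]]
[[23,11],[29,15],[30,20],[34,18],[44,0]]
[[23,11],[29,15],[30,20],[34,18],[44,0],[48,3],[50,0]]
[[18,9],[23,11],[29,15],[30,20],[34,18],[44,0],[48,3],[50,0]]
[[3,9],[23,11],[29,15],[30,20],[34,18],[44,0],[48,3],[50,0]]
[[3,9],[21,12],[29,15],[30,20],[34,18],[44,0],[48,3],[50,0]]
[[3,9],[21,12],[29,15],[30,20],[34,18],[44,0],[48,3],[50,0]]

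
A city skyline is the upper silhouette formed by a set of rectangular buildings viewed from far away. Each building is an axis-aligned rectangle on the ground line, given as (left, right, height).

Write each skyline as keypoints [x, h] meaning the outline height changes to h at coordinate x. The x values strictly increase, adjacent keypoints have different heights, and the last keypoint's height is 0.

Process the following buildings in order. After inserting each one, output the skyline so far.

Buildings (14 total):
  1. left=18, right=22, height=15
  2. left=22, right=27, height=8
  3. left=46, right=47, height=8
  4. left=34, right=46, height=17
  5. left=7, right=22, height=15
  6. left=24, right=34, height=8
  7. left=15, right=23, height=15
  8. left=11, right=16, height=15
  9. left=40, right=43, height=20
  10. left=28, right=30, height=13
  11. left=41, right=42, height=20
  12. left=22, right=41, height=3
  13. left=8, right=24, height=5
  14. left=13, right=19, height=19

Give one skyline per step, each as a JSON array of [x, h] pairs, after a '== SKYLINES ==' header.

== SKYLINES ==
[[18,15],[22,0]]
[[18,15],[22,8],[27,0]]
[[18,15],[22,8],[27,0],[46,8],[47,0]]
[[18,15],[22,8],[27,0],[34,17],[46,8],[47,0]]
[[7,15],[22,8],[27,0],[34,17],[46,8],[47,0]]
[[7,15],[22,8],[34,17],[46,8],[47,0]]
[[7,15],[23,8],[34,17],[46,8],[47,0]]
[[7,15],[23,8],[34,17],[46,8],[47,0]]
[[7,15],[23,8],[34,17],[40,20],[43,17],[46,8],[47,0]]
[[7,15],[23,8],[28,13],[30,8],[34,17],[40,20],[43,17],[46,8],[47,0]]
[[7,15],[23,8],[28,13],[30,8],[34,17],[40,20],[43,17],[46,8],[47,0]]
[[7,15],[23,8],[28,13],[30,8],[34,17],[40,20],[43,17],[46,8],[47,0]]
[[7,15],[23,8],[28,13],[30,8],[34,17],[40,20],[43,17],[46,8],[47,0]]
[[7,15],[13,19],[19,15],[23,8],[28,13],[30,8],[34,17],[40,20],[43,17],[46,8],[47,0]]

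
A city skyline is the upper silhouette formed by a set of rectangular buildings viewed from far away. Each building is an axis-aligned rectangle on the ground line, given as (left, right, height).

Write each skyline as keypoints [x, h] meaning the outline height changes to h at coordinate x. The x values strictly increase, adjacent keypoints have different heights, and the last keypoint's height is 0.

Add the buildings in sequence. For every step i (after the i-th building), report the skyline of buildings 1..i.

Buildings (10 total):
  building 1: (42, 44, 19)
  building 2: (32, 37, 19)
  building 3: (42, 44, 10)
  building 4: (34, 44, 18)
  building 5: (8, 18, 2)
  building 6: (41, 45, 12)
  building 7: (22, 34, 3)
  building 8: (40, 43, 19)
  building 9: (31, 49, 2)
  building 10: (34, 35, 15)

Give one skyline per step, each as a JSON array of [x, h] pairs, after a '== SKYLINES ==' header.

== SKYLINES ==
[[42,19],[44,0]]
[[32,19],[37,0],[42,19],[44,0]]
[[32,19],[37,0],[42,19],[44,0]]
[[32,19],[37,18],[42,19],[44,0]]
[[8,2],[18,0],[32,19],[37,18],[42,19],[44,0]]
[[8,2],[18,0],[32,19],[37,18],[42,19],[44,12],[45,0]]
[[8,2],[18,0],[22,3],[32,19],[37,18],[42,19],[44,12],[45,0]]
[[8,2],[18,0],[22,3],[32,19],[37,18],[40,19],[44,12],[45,0]]
[[8,2],[18,0],[22,3],[32,19],[37,18],[40,19],[44,12],[45,2],[49,0]]
[[8,2],[18,0],[22,3],[32,19],[37,18],[40,19],[44,12],[45,2],[49,0]]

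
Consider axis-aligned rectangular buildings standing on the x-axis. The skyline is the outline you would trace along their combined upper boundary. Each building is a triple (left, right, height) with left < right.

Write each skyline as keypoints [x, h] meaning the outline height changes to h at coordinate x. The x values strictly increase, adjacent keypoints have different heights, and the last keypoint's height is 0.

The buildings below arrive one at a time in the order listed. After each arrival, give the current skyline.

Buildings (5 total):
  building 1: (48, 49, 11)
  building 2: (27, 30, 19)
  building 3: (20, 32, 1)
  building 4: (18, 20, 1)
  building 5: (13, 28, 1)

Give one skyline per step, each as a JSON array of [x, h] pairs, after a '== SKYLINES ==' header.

== SKYLINES ==
[[48,11],[49,0]]
[[27,19],[30,0],[48,11],[49,0]]
[[20,1],[27,19],[30,1],[32,0],[48,11],[49,0]]
[[18,1],[27,19],[30,1],[32,0],[48,11],[49,0]]
[[13,1],[27,19],[30,1],[32,0],[48,11],[49,0]]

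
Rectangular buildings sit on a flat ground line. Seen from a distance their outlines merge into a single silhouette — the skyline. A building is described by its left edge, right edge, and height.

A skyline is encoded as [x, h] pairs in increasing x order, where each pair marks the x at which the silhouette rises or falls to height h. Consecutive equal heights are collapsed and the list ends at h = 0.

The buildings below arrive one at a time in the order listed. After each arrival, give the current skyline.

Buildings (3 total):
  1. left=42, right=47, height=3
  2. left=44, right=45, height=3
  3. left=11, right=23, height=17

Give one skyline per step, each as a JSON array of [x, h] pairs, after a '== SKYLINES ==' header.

== SKYLINES ==
[[42,3],[47,0]]
[[42,3],[47,0]]
[[11,17],[23,0],[42,3],[47,0]]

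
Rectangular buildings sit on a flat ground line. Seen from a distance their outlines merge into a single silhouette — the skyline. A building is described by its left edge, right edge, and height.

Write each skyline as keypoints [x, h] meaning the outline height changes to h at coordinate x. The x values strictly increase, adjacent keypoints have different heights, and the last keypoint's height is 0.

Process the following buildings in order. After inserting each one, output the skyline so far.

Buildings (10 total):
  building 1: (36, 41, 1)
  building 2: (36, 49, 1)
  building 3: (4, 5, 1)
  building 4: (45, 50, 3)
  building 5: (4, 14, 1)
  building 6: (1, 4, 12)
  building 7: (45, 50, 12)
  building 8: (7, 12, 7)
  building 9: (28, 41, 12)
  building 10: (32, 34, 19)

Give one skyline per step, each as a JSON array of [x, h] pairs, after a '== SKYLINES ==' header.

== SKYLINES ==
[[36,1],[41,0]]
[[36,1],[49,0]]
[[4,1],[5,0],[36,1],[49,0]]
[[4,1],[5,0],[36,1],[45,3],[50,0]]
[[4,1],[14,0],[36,1],[45,3],[50,0]]
[[1,12],[4,1],[14,0],[36,1],[45,3],[50,0]]
[[1,12],[4,1],[14,0],[36,1],[45,12],[50,0]]
[[1,12],[4,1],[7,7],[12,1],[14,0],[36,1],[45,12],[50,0]]
[[1,12],[4,1],[7,7],[12,1],[14,0],[28,12],[41,1],[45,12],[50,0]]
[[1,12],[4,1],[7,7],[12,1],[14,0],[28,12],[32,19],[34,12],[41,1],[45,12],[50,0]]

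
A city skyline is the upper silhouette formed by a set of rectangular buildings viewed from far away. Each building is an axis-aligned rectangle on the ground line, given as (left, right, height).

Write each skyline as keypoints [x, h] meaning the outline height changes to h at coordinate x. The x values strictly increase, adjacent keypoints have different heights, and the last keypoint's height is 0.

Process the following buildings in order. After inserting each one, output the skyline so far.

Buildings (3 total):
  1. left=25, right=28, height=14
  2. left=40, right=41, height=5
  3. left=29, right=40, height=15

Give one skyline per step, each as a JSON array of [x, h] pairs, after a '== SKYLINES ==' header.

== SKYLINES ==
[[25,14],[28,0]]
[[25,14],[28,0],[40,5],[41,0]]
[[25,14],[28,0],[29,15],[40,5],[41,0]]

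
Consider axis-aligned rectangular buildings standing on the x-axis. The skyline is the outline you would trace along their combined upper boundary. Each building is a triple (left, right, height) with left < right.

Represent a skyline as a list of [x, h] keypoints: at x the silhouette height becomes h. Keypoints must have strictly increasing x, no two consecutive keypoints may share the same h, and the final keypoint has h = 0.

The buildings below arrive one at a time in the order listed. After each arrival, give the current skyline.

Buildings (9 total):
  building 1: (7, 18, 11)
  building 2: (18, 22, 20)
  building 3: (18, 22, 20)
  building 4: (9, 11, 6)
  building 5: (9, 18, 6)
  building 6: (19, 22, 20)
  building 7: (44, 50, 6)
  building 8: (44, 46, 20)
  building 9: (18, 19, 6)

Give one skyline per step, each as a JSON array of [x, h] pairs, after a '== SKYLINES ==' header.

== SKYLINES ==
[[7,11],[18,0]]
[[7,11],[18,20],[22,0]]
[[7,11],[18,20],[22,0]]
[[7,11],[18,20],[22,0]]
[[7,11],[18,20],[22,0]]
[[7,11],[18,20],[22,0]]
[[7,11],[18,20],[22,0],[44,6],[50,0]]
[[7,11],[18,20],[22,0],[44,20],[46,6],[50,0]]
[[7,11],[18,20],[22,0],[44,20],[46,6],[50,0]]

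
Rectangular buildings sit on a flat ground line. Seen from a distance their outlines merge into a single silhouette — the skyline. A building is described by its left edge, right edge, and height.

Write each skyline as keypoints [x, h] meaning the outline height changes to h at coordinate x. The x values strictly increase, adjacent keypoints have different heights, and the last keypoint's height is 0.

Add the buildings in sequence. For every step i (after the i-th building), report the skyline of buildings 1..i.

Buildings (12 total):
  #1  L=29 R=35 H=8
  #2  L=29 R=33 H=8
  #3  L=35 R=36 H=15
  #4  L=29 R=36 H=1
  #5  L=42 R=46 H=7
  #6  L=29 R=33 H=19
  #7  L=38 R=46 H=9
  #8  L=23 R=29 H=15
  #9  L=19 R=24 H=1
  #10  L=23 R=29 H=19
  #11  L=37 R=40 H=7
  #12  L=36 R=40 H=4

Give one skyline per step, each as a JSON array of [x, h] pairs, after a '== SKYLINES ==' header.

== SKYLINES ==
[[29,8],[35,0]]
[[29,8],[35,0]]
[[29,8],[35,15],[36,0]]
[[29,8],[35,15],[36,0]]
[[29,8],[35,15],[36,0],[42,7],[46,0]]
[[29,19],[33,8],[35,15],[36,0],[42,7],[46,0]]
[[29,19],[33,8],[35,15],[36,0],[38,9],[46,0]]
[[23,15],[29,19],[33,8],[35,15],[36,0],[38,9],[46,0]]
[[19,1],[23,15],[29,19],[33,8],[35,15],[36,0],[38,9],[46,0]]
[[19,1],[23,19],[33,8],[35,15],[36,0],[38,9],[46,0]]
[[19,1],[23,19],[33,8],[35,15],[36,0],[37,7],[38,9],[46,0]]
[[19,1],[23,19],[33,8],[35,15],[36,4],[37,7],[38,9],[46,0]]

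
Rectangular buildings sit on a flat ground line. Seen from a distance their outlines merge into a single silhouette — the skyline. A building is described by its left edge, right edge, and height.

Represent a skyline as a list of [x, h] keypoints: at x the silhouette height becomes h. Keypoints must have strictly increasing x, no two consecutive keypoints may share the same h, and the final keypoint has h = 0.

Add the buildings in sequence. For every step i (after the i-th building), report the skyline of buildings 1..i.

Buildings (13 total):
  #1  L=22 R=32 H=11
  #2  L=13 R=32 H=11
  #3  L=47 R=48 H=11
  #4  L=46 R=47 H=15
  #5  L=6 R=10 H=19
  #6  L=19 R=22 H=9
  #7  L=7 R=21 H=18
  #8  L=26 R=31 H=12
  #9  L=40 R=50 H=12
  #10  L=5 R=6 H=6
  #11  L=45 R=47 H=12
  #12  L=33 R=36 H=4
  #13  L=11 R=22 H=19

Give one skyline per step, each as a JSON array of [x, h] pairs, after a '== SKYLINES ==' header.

== SKYLINES ==
[[22,11],[32,0]]
[[13,11],[32,0]]
[[13,11],[32,0],[47,11],[48,0]]
[[13,11],[32,0],[46,15],[47,11],[48,0]]
[[6,19],[10,0],[13,11],[32,0],[46,15],[47,11],[48,0]]
[[6,19],[10,0],[13,11],[32,0],[46,15],[47,11],[48,0]]
[[6,19],[10,18],[21,11],[32,0],[46,15],[47,11],[48,0]]
[[6,19],[10,18],[21,11],[26,12],[31,11],[32,0],[46,15],[47,11],[48,0]]
[[6,19],[10,18],[21,11],[26,12],[31,11],[32,0],[40,12],[46,15],[47,12],[50,0]]
[[5,6],[6,19],[10,18],[21,11],[26,12],[31,11],[32,0],[40,12],[46,15],[47,12],[50,0]]
[[5,6],[6,19],[10,18],[21,11],[26,12],[31,11],[32,0],[40,12],[46,15],[47,12],[50,0]]
[[5,6],[6,19],[10,18],[21,11],[26,12],[31,11],[32,0],[33,4],[36,0],[40,12],[46,15],[47,12],[50,0]]
[[5,6],[6,19],[10,18],[11,19],[22,11],[26,12],[31,11],[32,0],[33,4],[36,0],[40,12],[46,15],[47,12],[50,0]]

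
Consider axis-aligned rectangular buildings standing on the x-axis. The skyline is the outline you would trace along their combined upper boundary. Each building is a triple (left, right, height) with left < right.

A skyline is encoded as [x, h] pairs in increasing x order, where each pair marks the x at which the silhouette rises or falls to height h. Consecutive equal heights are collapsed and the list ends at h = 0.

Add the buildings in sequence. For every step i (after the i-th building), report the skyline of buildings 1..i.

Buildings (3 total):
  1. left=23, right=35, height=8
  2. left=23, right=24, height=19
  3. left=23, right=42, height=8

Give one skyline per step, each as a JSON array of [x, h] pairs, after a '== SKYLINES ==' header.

== SKYLINES ==
[[23,8],[35,0]]
[[23,19],[24,8],[35,0]]
[[23,19],[24,8],[42,0]]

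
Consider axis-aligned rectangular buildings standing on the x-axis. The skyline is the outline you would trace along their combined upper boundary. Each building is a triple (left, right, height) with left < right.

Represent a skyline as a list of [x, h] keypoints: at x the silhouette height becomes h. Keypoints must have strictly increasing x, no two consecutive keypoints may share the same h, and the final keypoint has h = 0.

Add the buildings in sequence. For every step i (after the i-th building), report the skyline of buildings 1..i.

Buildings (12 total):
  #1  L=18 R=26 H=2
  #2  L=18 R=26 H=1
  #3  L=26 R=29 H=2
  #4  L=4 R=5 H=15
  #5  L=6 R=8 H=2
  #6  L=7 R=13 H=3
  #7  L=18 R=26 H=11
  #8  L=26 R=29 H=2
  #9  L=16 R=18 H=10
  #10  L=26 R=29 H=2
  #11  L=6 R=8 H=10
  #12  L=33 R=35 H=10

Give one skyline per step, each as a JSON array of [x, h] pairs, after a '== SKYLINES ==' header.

== SKYLINES ==
[[18,2],[26,0]]
[[18,2],[26,0]]
[[18,2],[29,0]]
[[4,15],[5,0],[18,2],[29,0]]
[[4,15],[5,0],[6,2],[8,0],[18,2],[29,0]]
[[4,15],[5,0],[6,2],[7,3],[13,0],[18,2],[29,0]]
[[4,15],[5,0],[6,2],[7,3],[13,0],[18,11],[26,2],[29,0]]
[[4,15],[5,0],[6,2],[7,3],[13,0],[18,11],[26,2],[29,0]]
[[4,15],[5,0],[6,2],[7,3],[13,0],[16,10],[18,11],[26,2],[29,0]]
[[4,15],[5,0],[6,2],[7,3],[13,0],[16,10],[18,11],[26,2],[29,0]]
[[4,15],[5,0],[6,10],[8,3],[13,0],[16,10],[18,11],[26,2],[29,0]]
[[4,15],[5,0],[6,10],[8,3],[13,0],[16,10],[18,11],[26,2],[29,0],[33,10],[35,0]]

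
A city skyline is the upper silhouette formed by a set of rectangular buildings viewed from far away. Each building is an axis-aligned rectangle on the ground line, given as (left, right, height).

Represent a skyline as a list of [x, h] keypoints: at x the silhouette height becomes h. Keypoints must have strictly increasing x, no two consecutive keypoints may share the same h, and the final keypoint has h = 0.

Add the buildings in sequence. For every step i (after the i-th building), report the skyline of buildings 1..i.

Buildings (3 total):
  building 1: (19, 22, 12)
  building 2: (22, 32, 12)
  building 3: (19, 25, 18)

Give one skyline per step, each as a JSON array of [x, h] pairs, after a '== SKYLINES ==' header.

== SKYLINES ==
[[19,12],[22,0]]
[[19,12],[32,0]]
[[19,18],[25,12],[32,0]]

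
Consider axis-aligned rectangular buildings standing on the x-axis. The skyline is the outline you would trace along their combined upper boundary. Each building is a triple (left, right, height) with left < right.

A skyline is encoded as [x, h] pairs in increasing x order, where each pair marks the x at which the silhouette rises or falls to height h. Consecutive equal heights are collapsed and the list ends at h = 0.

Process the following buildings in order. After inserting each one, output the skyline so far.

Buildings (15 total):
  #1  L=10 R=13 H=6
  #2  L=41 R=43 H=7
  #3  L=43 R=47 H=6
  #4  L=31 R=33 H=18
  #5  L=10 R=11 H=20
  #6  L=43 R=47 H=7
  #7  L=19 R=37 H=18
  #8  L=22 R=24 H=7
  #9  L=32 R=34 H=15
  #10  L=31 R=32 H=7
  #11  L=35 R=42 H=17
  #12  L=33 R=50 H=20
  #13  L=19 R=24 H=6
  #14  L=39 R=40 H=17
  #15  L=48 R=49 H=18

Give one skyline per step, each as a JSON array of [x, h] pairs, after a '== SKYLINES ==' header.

== SKYLINES ==
[[10,6],[13,0]]
[[10,6],[13,0],[41,7],[43,0]]
[[10,6],[13,0],[41,7],[43,6],[47,0]]
[[10,6],[13,0],[31,18],[33,0],[41,7],[43,6],[47,0]]
[[10,20],[11,6],[13,0],[31,18],[33,0],[41,7],[43,6],[47,0]]
[[10,20],[11,6],[13,0],[31,18],[33,0],[41,7],[47,0]]
[[10,20],[11,6],[13,0],[19,18],[37,0],[41,7],[47,0]]
[[10,20],[11,6],[13,0],[19,18],[37,0],[41,7],[47,0]]
[[10,20],[11,6],[13,0],[19,18],[37,0],[41,7],[47,0]]
[[10,20],[11,6],[13,0],[19,18],[37,0],[41,7],[47,0]]
[[10,20],[11,6],[13,0],[19,18],[37,17],[42,7],[47,0]]
[[10,20],[11,6],[13,0],[19,18],[33,20],[50,0]]
[[10,20],[11,6],[13,0],[19,18],[33,20],[50,0]]
[[10,20],[11,6],[13,0],[19,18],[33,20],[50,0]]
[[10,20],[11,6],[13,0],[19,18],[33,20],[50,0]]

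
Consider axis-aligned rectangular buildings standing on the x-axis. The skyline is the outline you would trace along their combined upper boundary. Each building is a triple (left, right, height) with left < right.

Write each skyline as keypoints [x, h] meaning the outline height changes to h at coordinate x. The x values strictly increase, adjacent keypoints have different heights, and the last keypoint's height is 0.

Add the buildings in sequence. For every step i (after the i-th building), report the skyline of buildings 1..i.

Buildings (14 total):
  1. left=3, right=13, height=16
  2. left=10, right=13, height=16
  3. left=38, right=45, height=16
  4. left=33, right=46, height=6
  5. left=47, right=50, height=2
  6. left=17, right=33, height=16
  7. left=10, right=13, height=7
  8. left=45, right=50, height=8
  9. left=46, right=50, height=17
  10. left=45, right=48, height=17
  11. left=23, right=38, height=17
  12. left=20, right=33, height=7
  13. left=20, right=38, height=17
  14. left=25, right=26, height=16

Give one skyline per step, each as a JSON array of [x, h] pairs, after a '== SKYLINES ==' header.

== SKYLINES ==
[[3,16],[13,0]]
[[3,16],[13,0]]
[[3,16],[13,0],[38,16],[45,0]]
[[3,16],[13,0],[33,6],[38,16],[45,6],[46,0]]
[[3,16],[13,0],[33,6],[38,16],[45,6],[46,0],[47,2],[50,0]]
[[3,16],[13,0],[17,16],[33,6],[38,16],[45,6],[46,0],[47,2],[50,0]]
[[3,16],[13,0],[17,16],[33,6],[38,16],[45,6],[46,0],[47,2],[50,0]]
[[3,16],[13,0],[17,16],[33,6],[38,16],[45,8],[50,0]]
[[3,16],[13,0],[17,16],[33,6],[38,16],[45,8],[46,17],[50,0]]
[[3,16],[13,0],[17,16],[33,6],[38,16],[45,17],[50,0]]
[[3,16],[13,0],[17,16],[23,17],[38,16],[45,17],[50,0]]
[[3,16],[13,0],[17,16],[23,17],[38,16],[45,17],[50,0]]
[[3,16],[13,0],[17,16],[20,17],[38,16],[45,17],[50,0]]
[[3,16],[13,0],[17,16],[20,17],[38,16],[45,17],[50,0]]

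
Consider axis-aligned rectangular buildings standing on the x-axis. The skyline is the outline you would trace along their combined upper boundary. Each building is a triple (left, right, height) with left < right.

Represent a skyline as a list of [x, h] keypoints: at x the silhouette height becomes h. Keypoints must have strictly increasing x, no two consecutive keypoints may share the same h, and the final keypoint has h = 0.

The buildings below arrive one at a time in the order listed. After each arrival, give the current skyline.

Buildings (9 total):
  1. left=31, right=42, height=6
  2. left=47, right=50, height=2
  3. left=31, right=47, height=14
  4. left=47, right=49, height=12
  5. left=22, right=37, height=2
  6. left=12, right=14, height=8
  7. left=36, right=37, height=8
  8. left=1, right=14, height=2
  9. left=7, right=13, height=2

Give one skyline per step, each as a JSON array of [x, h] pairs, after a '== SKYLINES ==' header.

== SKYLINES ==
[[31,6],[42,0]]
[[31,6],[42,0],[47,2],[50,0]]
[[31,14],[47,2],[50,0]]
[[31,14],[47,12],[49,2],[50,0]]
[[22,2],[31,14],[47,12],[49,2],[50,0]]
[[12,8],[14,0],[22,2],[31,14],[47,12],[49,2],[50,0]]
[[12,8],[14,0],[22,2],[31,14],[47,12],[49,2],[50,0]]
[[1,2],[12,8],[14,0],[22,2],[31,14],[47,12],[49,2],[50,0]]
[[1,2],[12,8],[14,0],[22,2],[31,14],[47,12],[49,2],[50,0]]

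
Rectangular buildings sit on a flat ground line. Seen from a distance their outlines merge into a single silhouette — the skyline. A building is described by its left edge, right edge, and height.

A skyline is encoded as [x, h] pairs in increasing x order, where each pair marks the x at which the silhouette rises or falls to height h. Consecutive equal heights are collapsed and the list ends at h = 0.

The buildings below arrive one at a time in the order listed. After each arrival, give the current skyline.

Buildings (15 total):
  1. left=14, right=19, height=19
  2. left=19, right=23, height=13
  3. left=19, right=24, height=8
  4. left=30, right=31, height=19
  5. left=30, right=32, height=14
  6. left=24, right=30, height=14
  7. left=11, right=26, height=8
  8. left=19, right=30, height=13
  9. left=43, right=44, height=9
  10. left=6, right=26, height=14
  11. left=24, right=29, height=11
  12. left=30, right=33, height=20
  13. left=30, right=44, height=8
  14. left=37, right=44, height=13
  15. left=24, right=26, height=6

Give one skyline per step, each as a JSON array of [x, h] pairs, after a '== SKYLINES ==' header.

== SKYLINES ==
[[14,19],[19,0]]
[[14,19],[19,13],[23,0]]
[[14,19],[19,13],[23,8],[24,0]]
[[14,19],[19,13],[23,8],[24,0],[30,19],[31,0]]
[[14,19],[19,13],[23,8],[24,0],[30,19],[31,14],[32,0]]
[[14,19],[19,13],[23,8],[24,14],[30,19],[31,14],[32,0]]
[[11,8],[14,19],[19,13],[23,8],[24,14],[30,19],[31,14],[32,0]]
[[11,8],[14,19],[19,13],[24,14],[30,19],[31,14],[32,0]]
[[11,8],[14,19],[19,13],[24,14],[30,19],[31,14],[32,0],[43,9],[44,0]]
[[6,14],[14,19],[19,14],[30,19],[31,14],[32,0],[43,9],[44,0]]
[[6,14],[14,19],[19,14],[30,19],[31,14],[32,0],[43,9],[44,0]]
[[6,14],[14,19],[19,14],[30,20],[33,0],[43,9],[44,0]]
[[6,14],[14,19],[19,14],[30,20],[33,8],[43,9],[44,0]]
[[6,14],[14,19],[19,14],[30,20],[33,8],[37,13],[44,0]]
[[6,14],[14,19],[19,14],[30,20],[33,8],[37,13],[44,0]]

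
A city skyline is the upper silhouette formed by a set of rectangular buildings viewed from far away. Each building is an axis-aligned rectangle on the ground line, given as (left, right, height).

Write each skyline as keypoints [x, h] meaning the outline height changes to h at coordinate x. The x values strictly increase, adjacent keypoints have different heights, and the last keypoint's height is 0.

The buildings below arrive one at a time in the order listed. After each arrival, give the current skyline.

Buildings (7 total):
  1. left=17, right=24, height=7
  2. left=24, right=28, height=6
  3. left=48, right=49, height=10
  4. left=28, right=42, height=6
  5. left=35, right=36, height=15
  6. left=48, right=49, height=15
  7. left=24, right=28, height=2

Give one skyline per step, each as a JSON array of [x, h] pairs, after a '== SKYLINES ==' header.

== SKYLINES ==
[[17,7],[24,0]]
[[17,7],[24,6],[28,0]]
[[17,7],[24,6],[28,0],[48,10],[49,0]]
[[17,7],[24,6],[42,0],[48,10],[49,0]]
[[17,7],[24,6],[35,15],[36,6],[42,0],[48,10],[49,0]]
[[17,7],[24,6],[35,15],[36,6],[42,0],[48,15],[49,0]]
[[17,7],[24,6],[35,15],[36,6],[42,0],[48,15],[49,0]]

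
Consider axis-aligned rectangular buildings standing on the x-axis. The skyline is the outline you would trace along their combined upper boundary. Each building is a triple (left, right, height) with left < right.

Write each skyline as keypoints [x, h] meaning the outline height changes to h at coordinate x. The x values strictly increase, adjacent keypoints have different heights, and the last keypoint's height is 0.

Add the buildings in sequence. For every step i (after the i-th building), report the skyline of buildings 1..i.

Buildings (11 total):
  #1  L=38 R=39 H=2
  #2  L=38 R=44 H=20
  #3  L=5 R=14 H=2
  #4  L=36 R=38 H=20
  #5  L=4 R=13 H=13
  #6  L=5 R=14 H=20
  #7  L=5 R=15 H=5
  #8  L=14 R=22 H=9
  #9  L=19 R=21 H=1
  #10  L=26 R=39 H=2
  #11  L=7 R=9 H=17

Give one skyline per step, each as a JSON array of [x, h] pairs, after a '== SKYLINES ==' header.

== SKYLINES ==
[[38,2],[39,0]]
[[38,20],[44,0]]
[[5,2],[14,0],[38,20],[44,0]]
[[5,2],[14,0],[36,20],[44,0]]
[[4,13],[13,2],[14,0],[36,20],[44,0]]
[[4,13],[5,20],[14,0],[36,20],[44,0]]
[[4,13],[5,20],[14,5],[15,0],[36,20],[44,0]]
[[4,13],[5,20],[14,9],[22,0],[36,20],[44,0]]
[[4,13],[5,20],[14,9],[22,0],[36,20],[44,0]]
[[4,13],[5,20],[14,9],[22,0],[26,2],[36,20],[44,0]]
[[4,13],[5,20],[14,9],[22,0],[26,2],[36,20],[44,0]]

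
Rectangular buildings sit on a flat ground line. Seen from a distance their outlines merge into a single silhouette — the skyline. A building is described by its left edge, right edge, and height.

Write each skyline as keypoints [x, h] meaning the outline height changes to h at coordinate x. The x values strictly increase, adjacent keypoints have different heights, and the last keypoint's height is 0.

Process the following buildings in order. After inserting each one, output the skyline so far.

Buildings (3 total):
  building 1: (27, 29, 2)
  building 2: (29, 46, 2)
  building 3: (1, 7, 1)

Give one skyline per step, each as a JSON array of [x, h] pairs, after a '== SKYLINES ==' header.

== SKYLINES ==
[[27,2],[29,0]]
[[27,2],[46,0]]
[[1,1],[7,0],[27,2],[46,0]]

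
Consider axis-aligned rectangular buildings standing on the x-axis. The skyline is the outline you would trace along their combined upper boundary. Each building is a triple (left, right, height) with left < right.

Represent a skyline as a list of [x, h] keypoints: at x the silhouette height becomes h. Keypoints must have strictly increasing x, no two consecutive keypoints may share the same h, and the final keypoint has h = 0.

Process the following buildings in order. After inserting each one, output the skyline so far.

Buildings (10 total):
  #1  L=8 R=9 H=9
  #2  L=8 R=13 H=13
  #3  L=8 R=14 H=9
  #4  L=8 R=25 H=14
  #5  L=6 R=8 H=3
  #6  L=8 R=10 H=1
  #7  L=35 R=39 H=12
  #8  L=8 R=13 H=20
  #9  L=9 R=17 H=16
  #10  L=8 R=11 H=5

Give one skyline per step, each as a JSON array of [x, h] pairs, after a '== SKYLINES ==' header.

== SKYLINES ==
[[8,9],[9,0]]
[[8,13],[13,0]]
[[8,13],[13,9],[14,0]]
[[8,14],[25,0]]
[[6,3],[8,14],[25,0]]
[[6,3],[8,14],[25,0]]
[[6,3],[8,14],[25,0],[35,12],[39,0]]
[[6,3],[8,20],[13,14],[25,0],[35,12],[39,0]]
[[6,3],[8,20],[13,16],[17,14],[25,0],[35,12],[39,0]]
[[6,3],[8,20],[13,16],[17,14],[25,0],[35,12],[39,0]]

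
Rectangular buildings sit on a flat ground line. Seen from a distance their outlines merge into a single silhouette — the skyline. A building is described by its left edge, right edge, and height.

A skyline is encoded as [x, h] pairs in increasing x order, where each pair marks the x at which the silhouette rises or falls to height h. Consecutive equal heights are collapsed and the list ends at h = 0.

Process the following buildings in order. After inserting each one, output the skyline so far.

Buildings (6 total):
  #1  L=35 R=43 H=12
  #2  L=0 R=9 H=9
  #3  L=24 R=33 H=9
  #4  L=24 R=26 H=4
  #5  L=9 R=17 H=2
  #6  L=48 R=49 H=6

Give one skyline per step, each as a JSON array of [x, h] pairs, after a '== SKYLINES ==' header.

== SKYLINES ==
[[35,12],[43,0]]
[[0,9],[9,0],[35,12],[43,0]]
[[0,9],[9,0],[24,9],[33,0],[35,12],[43,0]]
[[0,9],[9,0],[24,9],[33,0],[35,12],[43,0]]
[[0,9],[9,2],[17,0],[24,9],[33,0],[35,12],[43,0]]
[[0,9],[9,2],[17,0],[24,9],[33,0],[35,12],[43,0],[48,6],[49,0]]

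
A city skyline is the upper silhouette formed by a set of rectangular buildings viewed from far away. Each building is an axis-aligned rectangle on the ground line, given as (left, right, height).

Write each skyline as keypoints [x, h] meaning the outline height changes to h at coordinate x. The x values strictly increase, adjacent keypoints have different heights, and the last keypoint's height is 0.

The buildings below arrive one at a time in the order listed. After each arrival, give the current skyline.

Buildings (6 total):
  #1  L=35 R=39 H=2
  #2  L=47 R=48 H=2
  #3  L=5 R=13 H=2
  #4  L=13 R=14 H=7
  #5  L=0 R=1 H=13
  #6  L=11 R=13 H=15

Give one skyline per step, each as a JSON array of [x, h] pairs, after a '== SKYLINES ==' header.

== SKYLINES ==
[[35,2],[39,0]]
[[35,2],[39,0],[47,2],[48,0]]
[[5,2],[13,0],[35,2],[39,0],[47,2],[48,0]]
[[5,2],[13,7],[14,0],[35,2],[39,0],[47,2],[48,0]]
[[0,13],[1,0],[5,2],[13,7],[14,0],[35,2],[39,0],[47,2],[48,0]]
[[0,13],[1,0],[5,2],[11,15],[13,7],[14,0],[35,2],[39,0],[47,2],[48,0]]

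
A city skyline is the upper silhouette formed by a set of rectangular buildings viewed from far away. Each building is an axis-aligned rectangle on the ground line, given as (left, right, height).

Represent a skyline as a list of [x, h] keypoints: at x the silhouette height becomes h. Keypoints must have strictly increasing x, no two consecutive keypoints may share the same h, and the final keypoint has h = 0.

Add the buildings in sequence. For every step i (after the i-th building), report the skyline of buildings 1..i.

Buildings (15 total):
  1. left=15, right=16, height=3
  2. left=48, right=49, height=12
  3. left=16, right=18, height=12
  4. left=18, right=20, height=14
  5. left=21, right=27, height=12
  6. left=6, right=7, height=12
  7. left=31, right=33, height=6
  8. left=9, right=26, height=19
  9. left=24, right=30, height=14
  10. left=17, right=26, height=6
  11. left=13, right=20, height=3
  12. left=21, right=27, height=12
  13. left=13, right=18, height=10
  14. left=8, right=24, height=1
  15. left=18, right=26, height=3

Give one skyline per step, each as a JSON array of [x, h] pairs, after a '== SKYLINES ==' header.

== SKYLINES ==
[[15,3],[16,0]]
[[15,3],[16,0],[48,12],[49,0]]
[[15,3],[16,12],[18,0],[48,12],[49,0]]
[[15,3],[16,12],[18,14],[20,0],[48,12],[49,0]]
[[15,3],[16,12],[18,14],[20,0],[21,12],[27,0],[48,12],[49,0]]
[[6,12],[7,0],[15,3],[16,12],[18,14],[20,0],[21,12],[27,0],[48,12],[49,0]]
[[6,12],[7,0],[15,3],[16,12],[18,14],[20,0],[21,12],[27,0],[31,6],[33,0],[48,12],[49,0]]
[[6,12],[7,0],[9,19],[26,12],[27,0],[31,6],[33,0],[48,12],[49,0]]
[[6,12],[7,0],[9,19],[26,14],[30,0],[31,6],[33,0],[48,12],[49,0]]
[[6,12],[7,0],[9,19],[26,14],[30,0],[31,6],[33,0],[48,12],[49,0]]
[[6,12],[7,0],[9,19],[26,14],[30,0],[31,6],[33,0],[48,12],[49,0]]
[[6,12],[7,0],[9,19],[26,14],[30,0],[31,6],[33,0],[48,12],[49,0]]
[[6,12],[7,0],[9,19],[26,14],[30,0],[31,6],[33,0],[48,12],[49,0]]
[[6,12],[7,0],[8,1],[9,19],[26,14],[30,0],[31,6],[33,0],[48,12],[49,0]]
[[6,12],[7,0],[8,1],[9,19],[26,14],[30,0],[31,6],[33,0],[48,12],[49,0]]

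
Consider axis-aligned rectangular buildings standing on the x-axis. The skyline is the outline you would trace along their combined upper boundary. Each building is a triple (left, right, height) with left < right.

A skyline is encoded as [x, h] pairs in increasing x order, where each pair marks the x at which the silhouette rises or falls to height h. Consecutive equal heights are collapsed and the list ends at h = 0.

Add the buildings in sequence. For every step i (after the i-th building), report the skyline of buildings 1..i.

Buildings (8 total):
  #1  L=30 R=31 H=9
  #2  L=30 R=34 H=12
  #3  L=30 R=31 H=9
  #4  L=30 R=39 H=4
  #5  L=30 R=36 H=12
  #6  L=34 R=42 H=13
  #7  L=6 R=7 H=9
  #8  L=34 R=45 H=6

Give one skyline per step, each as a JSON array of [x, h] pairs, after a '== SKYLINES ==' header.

== SKYLINES ==
[[30,9],[31,0]]
[[30,12],[34,0]]
[[30,12],[34,0]]
[[30,12],[34,4],[39,0]]
[[30,12],[36,4],[39,0]]
[[30,12],[34,13],[42,0]]
[[6,9],[7,0],[30,12],[34,13],[42,0]]
[[6,9],[7,0],[30,12],[34,13],[42,6],[45,0]]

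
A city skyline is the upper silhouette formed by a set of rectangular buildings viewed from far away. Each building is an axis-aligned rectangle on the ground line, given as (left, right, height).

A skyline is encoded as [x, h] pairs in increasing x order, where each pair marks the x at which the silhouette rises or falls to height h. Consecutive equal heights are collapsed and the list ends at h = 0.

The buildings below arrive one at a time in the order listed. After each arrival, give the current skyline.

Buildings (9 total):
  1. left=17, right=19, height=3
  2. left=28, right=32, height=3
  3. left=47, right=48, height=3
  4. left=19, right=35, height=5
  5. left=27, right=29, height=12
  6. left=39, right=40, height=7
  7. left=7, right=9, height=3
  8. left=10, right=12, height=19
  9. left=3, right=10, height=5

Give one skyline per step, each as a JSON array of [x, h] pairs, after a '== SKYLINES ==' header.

== SKYLINES ==
[[17,3],[19,0]]
[[17,3],[19,0],[28,3],[32,0]]
[[17,3],[19,0],[28,3],[32,0],[47,3],[48,0]]
[[17,3],[19,5],[35,0],[47,3],[48,0]]
[[17,3],[19,5],[27,12],[29,5],[35,0],[47,3],[48,0]]
[[17,3],[19,5],[27,12],[29,5],[35,0],[39,7],[40,0],[47,3],[48,0]]
[[7,3],[9,0],[17,3],[19,5],[27,12],[29,5],[35,0],[39,7],[40,0],[47,3],[48,0]]
[[7,3],[9,0],[10,19],[12,0],[17,3],[19,5],[27,12],[29,5],[35,0],[39,7],[40,0],[47,3],[48,0]]
[[3,5],[10,19],[12,0],[17,3],[19,5],[27,12],[29,5],[35,0],[39,7],[40,0],[47,3],[48,0]]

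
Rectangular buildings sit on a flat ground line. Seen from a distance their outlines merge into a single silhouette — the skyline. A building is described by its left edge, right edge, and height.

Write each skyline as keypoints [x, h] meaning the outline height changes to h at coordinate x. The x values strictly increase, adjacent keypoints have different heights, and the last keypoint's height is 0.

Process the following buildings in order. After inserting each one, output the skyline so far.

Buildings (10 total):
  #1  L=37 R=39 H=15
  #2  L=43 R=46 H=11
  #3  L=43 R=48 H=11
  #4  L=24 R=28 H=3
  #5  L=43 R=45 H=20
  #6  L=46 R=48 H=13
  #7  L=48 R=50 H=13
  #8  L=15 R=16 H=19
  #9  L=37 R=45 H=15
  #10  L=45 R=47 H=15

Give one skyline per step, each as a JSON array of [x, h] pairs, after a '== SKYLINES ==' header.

== SKYLINES ==
[[37,15],[39,0]]
[[37,15],[39,0],[43,11],[46,0]]
[[37,15],[39,0],[43,11],[48,0]]
[[24,3],[28,0],[37,15],[39,0],[43,11],[48,0]]
[[24,3],[28,0],[37,15],[39,0],[43,20],[45,11],[48,0]]
[[24,3],[28,0],[37,15],[39,0],[43,20],[45,11],[46,13],[48,0]]
[[24,3],[28,0],[37,15],[39,0],[43,20],[45,11],[46,13],[50,0]]
[[15,19],[16,0],[24,3],[28,0],[37,15],[39,0],[43,20],[45,11],[46,13],[50,0]]
[[15,19],[16,0],[24,3],[28,0],[37,15],[43,20],[45,11],[46,13],[50,0]]
[[15,19],[16,0],[24,3],[28,0],[37,15],[43,20],[45,15],[47,13],[50,0]]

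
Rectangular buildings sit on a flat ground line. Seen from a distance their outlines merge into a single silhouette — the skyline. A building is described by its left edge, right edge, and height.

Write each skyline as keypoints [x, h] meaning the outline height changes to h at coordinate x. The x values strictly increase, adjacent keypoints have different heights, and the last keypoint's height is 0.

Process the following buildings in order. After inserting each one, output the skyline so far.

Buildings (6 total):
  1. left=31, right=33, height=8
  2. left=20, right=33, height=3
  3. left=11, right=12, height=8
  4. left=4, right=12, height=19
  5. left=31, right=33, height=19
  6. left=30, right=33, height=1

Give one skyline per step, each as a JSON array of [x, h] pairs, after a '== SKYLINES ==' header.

== SKYLINES ==
[[31,8],[33,0]]
[[20,3],[31,8],[33,0]]
[[11,8],[12,0],[20,3],[31,8],[33,0]]
[[4,19],[12,0],[20,3],[31,8],[33,0]]
[[4,19],[12,0],[20,3],[31,19],[33,0]]
[[4,19],[12,0],[20,3],[31,19],[33,0]]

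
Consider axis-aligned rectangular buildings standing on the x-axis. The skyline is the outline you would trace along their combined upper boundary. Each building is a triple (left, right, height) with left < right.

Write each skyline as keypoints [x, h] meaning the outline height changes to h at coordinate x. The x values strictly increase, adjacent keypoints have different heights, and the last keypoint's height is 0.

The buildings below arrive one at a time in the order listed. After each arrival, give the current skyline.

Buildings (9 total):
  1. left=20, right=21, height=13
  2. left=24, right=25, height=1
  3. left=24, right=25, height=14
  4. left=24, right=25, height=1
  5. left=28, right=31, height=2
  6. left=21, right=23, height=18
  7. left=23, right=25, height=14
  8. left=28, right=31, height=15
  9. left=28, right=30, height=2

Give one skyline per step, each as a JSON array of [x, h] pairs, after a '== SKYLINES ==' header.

== SKYLINES ==
[[20,13],[21,0]]
[[20,13],[21,0],[24,1],[25,0]]
[[20,13],[21,0],[24,14],[25,0]]
[[20,13],[21,0],[24,14],[25,0]]
[[20,13],[21,0],[24,14],[25,0],[28,2],[31,0]]
[[20,13],[21,18],[23,0],[24,14],[25,0],[28,2],[31,0]]
[[20,13],[21,18],[23,14],[25,0],[28,2],[31,0]]
[[20,13],[21,18],[23,14],[25,0],[28,15],[31,0]]
[[20,13],[21,18],[23,14],[25,0],[28,15],[31,0]]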